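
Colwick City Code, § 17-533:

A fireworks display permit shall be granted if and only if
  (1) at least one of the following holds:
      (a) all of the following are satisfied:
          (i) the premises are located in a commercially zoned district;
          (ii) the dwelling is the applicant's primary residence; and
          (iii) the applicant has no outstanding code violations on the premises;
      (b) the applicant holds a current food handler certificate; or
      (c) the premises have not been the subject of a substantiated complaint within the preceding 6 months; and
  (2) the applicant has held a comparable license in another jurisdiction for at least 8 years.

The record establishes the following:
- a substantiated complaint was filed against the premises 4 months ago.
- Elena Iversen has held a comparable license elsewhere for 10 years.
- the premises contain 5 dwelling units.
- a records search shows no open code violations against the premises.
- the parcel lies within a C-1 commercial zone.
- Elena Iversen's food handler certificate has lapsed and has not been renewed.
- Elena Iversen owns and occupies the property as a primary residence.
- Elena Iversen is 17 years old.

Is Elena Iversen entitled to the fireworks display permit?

Yes — granted.

(i) commercially zoned — met.
(ii) primary residence — met.
(iii) no code violations — satisfied.
So (a) is satisfied (T AND T AND T).
(b) food handler cert. — fails.
(c) no complaint in 6 mo. — not satisfied.
So (1) is satisfied (T OR F OR F).
(2) prior license ≥ 8 yr — satisfied.
Overall: T AND T → true.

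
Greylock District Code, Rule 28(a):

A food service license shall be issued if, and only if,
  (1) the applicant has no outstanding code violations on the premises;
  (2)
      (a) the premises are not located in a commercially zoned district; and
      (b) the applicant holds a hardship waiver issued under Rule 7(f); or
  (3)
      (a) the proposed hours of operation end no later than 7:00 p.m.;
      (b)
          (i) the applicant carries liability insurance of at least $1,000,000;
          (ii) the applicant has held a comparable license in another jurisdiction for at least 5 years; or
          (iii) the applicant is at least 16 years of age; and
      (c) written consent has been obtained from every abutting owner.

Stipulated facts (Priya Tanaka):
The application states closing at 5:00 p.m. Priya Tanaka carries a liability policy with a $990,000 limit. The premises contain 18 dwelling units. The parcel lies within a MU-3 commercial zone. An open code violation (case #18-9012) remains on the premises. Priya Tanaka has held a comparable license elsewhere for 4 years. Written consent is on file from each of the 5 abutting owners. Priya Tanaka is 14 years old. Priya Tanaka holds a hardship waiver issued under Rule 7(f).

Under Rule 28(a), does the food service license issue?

No — denied.

(1) no code violations — not met.
(a) not (commercially zoned) — not met.
(b) hardship waiver — met.
So (2) is not satisfied (F AND T).
(a) closes by 7 p.m. — met.
(i) insurance ≥ $1,000,000 — not met.
(ii) prior license ≥ 5 yr — fails.
(iii) age ≥ 16 — not met.
So (b) is not satisfied (F OR F OR F).
(c) all abutters consent — holds.
(3): T AND F AND T → false.
Overall = F OR F OR F = false.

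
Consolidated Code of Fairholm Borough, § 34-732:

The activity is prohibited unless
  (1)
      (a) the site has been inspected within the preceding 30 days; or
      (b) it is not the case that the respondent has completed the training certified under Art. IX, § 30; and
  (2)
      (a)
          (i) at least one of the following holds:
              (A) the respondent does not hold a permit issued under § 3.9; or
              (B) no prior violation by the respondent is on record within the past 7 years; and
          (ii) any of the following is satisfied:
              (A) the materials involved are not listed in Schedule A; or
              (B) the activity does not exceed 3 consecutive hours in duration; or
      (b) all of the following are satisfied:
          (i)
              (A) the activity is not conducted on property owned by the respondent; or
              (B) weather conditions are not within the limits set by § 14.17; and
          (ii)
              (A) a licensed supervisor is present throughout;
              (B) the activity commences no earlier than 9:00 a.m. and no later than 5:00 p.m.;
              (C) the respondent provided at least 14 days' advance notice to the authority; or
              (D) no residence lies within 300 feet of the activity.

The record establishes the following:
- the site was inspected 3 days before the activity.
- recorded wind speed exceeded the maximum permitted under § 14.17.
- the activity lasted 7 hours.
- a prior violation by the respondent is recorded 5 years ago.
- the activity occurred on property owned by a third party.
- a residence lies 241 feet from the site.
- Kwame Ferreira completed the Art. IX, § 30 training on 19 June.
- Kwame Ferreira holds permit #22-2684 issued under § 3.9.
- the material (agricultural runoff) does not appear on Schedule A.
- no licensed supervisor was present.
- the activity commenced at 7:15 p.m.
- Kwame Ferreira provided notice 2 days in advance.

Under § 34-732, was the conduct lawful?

(a) site inspected — satisfied.
(b) not (training certified) — not satisfied.
So (1) is satisfied (T OR F).
(A) not (holds permit) — not satisfied.
(B) no prior violation — fails.
So (i) is not satisfied (F OR F).
(A) not (Schedule A material) — holds.
(B) ≤ 3 hrs duration — fails.
(ii) = T OR F = true.
(a) = F AND T = false.
(A) not (own property) — holds.
(B) not (weather ok) — met.
(i): T OR T → true.
(A) supervisor present — not satisfied.
(B) start within hours — not satisfied.
(C) ≥14 days' notice — fails.
(D) no residence in 300 ft — not met.
(ii): F OR F OR F OR F → false.
So (b) is not satisfied (T AND F).
So (2) is not satisfied (F OR F).
Overall = T AND F = false.

No — unlawful.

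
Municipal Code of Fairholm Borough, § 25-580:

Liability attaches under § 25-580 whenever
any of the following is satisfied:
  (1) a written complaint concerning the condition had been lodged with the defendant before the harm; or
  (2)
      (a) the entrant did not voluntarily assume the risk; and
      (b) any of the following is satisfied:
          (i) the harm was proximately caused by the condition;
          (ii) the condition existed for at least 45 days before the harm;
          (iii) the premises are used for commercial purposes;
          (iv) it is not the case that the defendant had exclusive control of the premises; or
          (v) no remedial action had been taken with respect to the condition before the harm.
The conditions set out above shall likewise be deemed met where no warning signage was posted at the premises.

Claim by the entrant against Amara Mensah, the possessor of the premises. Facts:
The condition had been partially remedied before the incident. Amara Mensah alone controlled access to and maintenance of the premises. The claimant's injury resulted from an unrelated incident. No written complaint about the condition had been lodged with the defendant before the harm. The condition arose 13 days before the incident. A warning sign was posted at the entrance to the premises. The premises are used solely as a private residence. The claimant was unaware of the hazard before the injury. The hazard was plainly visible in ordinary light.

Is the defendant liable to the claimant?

(1) complaint lodged — fails.
(a) no assumed risk — holds.
(i) proximate cause — fails.
(ii) condition ≥45 days old — not met.
(iii) commercial use — not satisfied.
(iv) not (exclusive control) — not met.
(v) no remedial action — not met.
So (b) is not satisfied (F OR F OR F OR F OR F).
So (2) is not satisfied (T AND F).
Overall: F OR F → false.
Exception (no signage posted) — not satisfied.
Result: main false OR exception false → false.

No — not liable.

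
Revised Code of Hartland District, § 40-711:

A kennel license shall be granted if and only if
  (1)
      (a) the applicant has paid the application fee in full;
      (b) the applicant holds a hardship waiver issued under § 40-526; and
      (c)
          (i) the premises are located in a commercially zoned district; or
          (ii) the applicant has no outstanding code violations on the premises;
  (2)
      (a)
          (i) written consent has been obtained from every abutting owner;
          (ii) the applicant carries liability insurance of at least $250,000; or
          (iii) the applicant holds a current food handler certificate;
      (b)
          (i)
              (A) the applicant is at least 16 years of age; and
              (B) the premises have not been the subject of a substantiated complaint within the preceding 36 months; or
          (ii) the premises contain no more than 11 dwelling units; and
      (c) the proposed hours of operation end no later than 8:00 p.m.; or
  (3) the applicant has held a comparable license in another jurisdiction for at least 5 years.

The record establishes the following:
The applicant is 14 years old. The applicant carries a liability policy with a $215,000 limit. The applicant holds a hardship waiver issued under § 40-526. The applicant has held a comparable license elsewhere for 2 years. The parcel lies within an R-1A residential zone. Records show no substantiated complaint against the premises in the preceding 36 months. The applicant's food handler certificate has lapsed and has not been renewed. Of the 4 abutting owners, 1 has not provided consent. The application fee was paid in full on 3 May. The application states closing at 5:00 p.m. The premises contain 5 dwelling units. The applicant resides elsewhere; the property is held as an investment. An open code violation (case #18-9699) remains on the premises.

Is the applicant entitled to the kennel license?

No — denied.

(a) fee paid — holds.
(b) hardship waiver — holds.
(i) commercially zoned — fails.
(ii) no code violations — fails.
So (c) is not satisfied (F OR F).
(1): T AND T AND F → false.
(i) all abutters consent — not met.
(ii) insurance ≥ $250,000 — not met.
(iii) food handler cert. — not met.
(a): F OR F OR F → false.
(A) age ≥ 16 — not met.
(B) no complaint in 36 mo. — met.
(i) = F AND T = false.
(ii) ≤ 11 units — satisfied.
So (b) is satisfied (F OR T).
(c) closes by 8 p.m. — holds.
(2) = F AND T AND T = false.
(3) prior license ≥ 5 yr — not satisfied.
So Overall is not satisfied (F OR F OR F).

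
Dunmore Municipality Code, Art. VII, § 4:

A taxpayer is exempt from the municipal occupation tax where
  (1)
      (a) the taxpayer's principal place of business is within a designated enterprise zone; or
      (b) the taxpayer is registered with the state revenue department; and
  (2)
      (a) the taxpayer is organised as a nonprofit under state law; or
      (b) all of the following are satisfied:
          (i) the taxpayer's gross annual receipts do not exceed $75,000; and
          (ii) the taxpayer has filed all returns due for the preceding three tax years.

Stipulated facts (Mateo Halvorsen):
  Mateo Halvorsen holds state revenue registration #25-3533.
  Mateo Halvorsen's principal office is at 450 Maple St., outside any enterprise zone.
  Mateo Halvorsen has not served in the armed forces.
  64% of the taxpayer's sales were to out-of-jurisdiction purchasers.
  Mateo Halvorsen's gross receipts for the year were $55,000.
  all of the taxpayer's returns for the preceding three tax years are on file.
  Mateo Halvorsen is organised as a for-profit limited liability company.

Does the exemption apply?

(a) in enterprise zone — not satisfied.
(b) state-registered — met.
(1) = F OR T = true.
(a) nonprofit — not met.
(i) receipts ≤ $75,000 — satisfied.
(ii) returns current — satisfied.
(b): T AND T → true.
So (2) is satisfied (F OR T).
Overall = T AND T = true.

Yes — exempt.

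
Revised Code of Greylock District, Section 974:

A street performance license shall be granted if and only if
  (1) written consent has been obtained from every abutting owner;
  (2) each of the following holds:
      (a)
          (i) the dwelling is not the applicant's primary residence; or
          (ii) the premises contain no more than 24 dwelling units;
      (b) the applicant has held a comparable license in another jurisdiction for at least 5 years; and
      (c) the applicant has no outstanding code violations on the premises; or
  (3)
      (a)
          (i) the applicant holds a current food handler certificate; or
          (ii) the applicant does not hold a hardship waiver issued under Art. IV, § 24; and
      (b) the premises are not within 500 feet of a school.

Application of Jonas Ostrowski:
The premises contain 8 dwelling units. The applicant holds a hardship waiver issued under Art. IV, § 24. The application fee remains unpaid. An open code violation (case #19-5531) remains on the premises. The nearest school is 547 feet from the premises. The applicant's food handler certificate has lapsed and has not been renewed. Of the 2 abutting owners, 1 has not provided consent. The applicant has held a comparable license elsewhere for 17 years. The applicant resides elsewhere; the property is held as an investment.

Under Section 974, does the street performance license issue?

No — denied.

(1) all abutters consent — fails.
(i) not (primary residence) — satisfied.
(ii) ≤ 24 units — holds.
(a): T OR T → true.
(b) prior license ≥ 5 yr — holds.
(c) no code violations — fails.
(2) = T AND T AND F = false.
(i) food handler cert. — not met.
(ii) not (hardship waiver) — not met.
So (a) is not satisfied (F OR F).
(b) ≥500 ft from school — met.
(3) = F AND T = false.
So Overall is not satisfied (F OR F OR F).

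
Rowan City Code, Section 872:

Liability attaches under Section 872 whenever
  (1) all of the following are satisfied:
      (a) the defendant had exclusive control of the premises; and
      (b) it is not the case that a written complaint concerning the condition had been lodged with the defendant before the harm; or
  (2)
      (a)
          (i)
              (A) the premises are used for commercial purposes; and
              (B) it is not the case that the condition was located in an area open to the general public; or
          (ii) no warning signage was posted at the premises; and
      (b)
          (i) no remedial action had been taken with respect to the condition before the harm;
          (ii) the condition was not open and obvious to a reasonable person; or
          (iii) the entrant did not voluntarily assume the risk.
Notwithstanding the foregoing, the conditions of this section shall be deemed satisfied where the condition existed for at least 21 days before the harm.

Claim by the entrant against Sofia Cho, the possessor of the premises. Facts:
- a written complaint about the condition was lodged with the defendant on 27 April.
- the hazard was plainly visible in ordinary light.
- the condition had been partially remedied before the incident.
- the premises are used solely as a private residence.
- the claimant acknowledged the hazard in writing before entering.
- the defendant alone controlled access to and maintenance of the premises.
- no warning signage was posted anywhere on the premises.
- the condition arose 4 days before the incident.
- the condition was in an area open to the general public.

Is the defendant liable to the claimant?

No — not liable.

(a) exclusive control — met.
(b) not (complaint lodged) — fails.
(1): T AND F → false.
(A) commercial use — fails.
(B) not (public area) — not met.
(i): F AND F → false.
(ii) no signage posted — holds.
(a) = F OR T = true.
(i) no remedial action — fails.
(ii) not open/obvious — not met.
(iii) no assumed risk — not met.
So (b) is not satisfied (F OR F OR F).
(2) = T AND F = false.
So Overall is not satisfied (F OR F).
Exception (condition ≥21 days old) — not satisfied.
Result: main false OR exception false → false.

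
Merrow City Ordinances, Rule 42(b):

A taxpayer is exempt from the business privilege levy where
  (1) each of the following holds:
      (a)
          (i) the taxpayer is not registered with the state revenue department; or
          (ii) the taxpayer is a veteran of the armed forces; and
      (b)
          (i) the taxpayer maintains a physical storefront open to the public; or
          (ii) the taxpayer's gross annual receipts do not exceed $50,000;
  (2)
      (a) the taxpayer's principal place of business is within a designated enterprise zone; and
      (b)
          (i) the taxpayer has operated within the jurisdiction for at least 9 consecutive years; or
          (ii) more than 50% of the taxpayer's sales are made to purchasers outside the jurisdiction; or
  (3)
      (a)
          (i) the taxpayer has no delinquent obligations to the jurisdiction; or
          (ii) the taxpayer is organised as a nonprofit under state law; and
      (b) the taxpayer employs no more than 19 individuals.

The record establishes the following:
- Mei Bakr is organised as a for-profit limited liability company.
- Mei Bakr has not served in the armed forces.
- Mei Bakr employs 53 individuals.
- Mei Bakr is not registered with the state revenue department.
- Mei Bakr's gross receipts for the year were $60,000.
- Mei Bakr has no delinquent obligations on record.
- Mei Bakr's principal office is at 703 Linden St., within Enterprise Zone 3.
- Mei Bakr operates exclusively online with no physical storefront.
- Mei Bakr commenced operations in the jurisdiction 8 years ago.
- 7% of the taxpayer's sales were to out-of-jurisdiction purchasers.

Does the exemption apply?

(i) not (state-registered) — satisfied.
(ii) veteran — not met.
(a): T OR F → true.
(i) has storefront — fails.
(ii) receipts ≤ $50,000 — fails.
(b): F OR F → false.
(1) = T AND F = false.
(a) in enterprise zone — met.
(i) ≥ 9 yrs in jurisdiction — not met.
(ii) >50% out-of-jur. sales — not met.
So (b) is not satisfied (F OR F).
(2): T AND F → false.
(i) no delinquency — holds.
(ii) nonprofit — not met.
So (a) is satisfied (T OR F).
(b) ≤ 19 employees — fails.
(3): T AND F → false.
Overall = F OR F OR F = false.

No — not exempt.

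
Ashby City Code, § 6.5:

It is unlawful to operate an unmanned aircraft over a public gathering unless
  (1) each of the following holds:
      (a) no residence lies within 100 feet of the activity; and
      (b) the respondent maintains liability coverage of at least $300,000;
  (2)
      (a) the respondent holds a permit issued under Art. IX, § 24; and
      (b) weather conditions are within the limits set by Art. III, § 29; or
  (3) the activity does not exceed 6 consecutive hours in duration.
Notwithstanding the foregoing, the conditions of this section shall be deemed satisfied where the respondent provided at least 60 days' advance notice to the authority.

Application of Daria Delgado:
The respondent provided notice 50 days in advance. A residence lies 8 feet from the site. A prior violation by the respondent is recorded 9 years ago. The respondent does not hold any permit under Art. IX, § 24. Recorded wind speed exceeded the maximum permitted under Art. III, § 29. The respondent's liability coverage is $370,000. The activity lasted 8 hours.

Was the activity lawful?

(a) no residence in 100 ft — not satisfied.
(b) coverage ≥ $300,000 — satisfied.
(1) = F AND T = false.
(a) holds permit — fails.
(b) weather ok — not met.
So (2) is not satisfied (F AND F).
(3) ≤ 6 hrs duration — fails.
Overall = F OR F OR F = false.
Exception (≥60 days' notice) — not satisfied.
Result: main false OR exception false → false.

No — unlawful.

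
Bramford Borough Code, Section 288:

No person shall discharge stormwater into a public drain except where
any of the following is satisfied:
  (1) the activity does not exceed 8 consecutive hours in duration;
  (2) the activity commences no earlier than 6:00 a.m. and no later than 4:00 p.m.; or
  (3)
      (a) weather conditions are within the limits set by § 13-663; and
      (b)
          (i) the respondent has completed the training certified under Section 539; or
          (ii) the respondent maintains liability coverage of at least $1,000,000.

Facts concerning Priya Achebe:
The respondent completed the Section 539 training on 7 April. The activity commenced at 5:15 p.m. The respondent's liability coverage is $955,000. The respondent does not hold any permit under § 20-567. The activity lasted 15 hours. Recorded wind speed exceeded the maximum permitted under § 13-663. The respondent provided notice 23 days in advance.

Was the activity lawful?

(1) ≤ 8 hrs duration — fails.
(2) start within hours — not satisfied.
(a) weather ok — not satisfied.
(i) training certified — satisfied.
(ii) coverage ≥ $1,000,000 — not satisfied.
(b): T OR F → true.
(3) = F AND T = false.
Overall = F OR F OR F = false.

No — unlawful.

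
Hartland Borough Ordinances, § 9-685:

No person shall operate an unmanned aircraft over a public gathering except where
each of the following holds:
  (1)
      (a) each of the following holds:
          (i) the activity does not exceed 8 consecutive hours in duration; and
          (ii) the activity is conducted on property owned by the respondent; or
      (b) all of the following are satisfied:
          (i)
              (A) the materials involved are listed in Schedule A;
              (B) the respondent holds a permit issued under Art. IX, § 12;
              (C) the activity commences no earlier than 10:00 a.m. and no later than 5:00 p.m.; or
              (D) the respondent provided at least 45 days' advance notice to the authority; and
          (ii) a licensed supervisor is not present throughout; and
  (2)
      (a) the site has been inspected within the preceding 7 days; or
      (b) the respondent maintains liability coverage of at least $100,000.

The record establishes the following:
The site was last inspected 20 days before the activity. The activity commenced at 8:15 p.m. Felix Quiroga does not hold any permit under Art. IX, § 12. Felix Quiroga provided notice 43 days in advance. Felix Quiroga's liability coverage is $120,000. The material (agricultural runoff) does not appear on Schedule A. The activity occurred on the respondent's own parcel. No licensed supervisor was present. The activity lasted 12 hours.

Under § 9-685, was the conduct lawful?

No — unlawful.

(i) ≤ 8 hrs duration — fails.
(ii) own property — met.
(a): F AND T → false.
(A) Schedule A material — not satisfied.
(B) holds permit — not met.
(C) start within hours — not met.
(D) ≥45 days' notice — not met.
(i): F OR F OR F OR F → false.
(ii) not (supervisor present) — met.
(b) = F AND T = false.
(1): F OR F → false.
(a) site inspected — not satisfied.
(b) coverage ≥ $100,000 — met.
(2): F OR T → true.
Overall = F AND T = false.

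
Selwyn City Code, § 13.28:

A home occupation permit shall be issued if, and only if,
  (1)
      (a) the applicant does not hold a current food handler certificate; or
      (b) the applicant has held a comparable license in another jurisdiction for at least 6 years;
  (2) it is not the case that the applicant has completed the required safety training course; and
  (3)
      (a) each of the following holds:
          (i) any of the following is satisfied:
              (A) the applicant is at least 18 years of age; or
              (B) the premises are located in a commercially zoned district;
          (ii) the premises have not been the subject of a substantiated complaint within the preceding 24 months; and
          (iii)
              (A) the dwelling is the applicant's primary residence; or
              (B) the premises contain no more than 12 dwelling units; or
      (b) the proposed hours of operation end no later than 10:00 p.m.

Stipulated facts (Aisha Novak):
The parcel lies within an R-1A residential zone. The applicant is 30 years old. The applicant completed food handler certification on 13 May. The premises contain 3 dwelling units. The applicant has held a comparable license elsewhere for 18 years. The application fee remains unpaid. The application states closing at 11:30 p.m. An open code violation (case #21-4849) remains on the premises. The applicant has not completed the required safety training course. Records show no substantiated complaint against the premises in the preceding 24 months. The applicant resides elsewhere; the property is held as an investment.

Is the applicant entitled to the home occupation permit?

(a) not (food handler cert.) — not met.
(b) prior license ≥ 6 yr — holds.
So (1) is satisfied (F OR T).
(2) not (safety training) — satisfied.
(A) age ≥ 18 — met.
(B) commercially zoned — not satisfied.
So (i) is satisfied (T OR F).
(ii) no complaint in 24 mo. — met.
(A) primary residence — fails.
(B) ≤ 12 units — holds.
(iii) = F OR T = true.
(a): T AND T AND T → true.
(b) closes by 10 p.m. — not met.
(3) = T OR F = true.
Overall: T AND T AND T → true.

Yes — granted.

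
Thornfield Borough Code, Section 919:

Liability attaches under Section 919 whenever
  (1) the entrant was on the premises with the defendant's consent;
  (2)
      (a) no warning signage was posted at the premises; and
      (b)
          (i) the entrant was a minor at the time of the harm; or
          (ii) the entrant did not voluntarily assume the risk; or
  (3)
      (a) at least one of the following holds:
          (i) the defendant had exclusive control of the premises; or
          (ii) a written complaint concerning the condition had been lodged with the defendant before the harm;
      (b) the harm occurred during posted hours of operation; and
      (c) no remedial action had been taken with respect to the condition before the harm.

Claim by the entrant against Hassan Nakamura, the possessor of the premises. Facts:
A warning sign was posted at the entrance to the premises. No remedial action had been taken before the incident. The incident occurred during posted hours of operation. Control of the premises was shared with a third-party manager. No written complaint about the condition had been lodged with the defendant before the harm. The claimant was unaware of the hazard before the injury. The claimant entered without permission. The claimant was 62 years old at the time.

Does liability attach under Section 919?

(1) consent to enter — not met.
(a) no signage posted — not met.
(i) entrant a minor — not satisfied.
(ii) no assumed risk — holds.
So (b) is satisfied (F OR T).
(2) = F AND T = false.
(i) exclusive control — not satisfied.
(ii) complaint lodged — not met.
(a): F OR F → false.
(b) during posted hours — met.
(c) no remedial action — met.
So (3) is not satisfied (F AND T AND T).
Overall: F OR F OR F → false.

No — not liable.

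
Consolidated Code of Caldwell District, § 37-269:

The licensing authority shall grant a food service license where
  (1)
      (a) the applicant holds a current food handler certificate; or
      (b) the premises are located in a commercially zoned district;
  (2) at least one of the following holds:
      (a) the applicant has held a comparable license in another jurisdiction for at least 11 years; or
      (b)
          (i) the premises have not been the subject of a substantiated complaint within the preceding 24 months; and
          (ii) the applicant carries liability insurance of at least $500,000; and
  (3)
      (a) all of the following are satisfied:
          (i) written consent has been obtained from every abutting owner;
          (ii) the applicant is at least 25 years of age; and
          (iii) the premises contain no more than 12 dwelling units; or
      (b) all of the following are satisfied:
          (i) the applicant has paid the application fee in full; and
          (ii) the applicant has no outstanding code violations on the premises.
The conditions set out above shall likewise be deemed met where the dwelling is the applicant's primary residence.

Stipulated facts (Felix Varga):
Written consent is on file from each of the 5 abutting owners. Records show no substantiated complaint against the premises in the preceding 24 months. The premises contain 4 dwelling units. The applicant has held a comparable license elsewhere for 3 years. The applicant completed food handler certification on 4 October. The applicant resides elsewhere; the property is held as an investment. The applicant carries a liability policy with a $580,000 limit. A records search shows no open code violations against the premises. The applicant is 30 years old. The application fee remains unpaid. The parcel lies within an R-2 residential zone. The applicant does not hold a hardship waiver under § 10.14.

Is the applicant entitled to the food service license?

Yes — granted.

(a) food handler cert. — met.
(b) commercially zoned — not met.
So (1) is satisfied (T OR F).
(a) prior license ≥ 11 yr — not satisfied.
(i) no complaint in 24 mo. — holds.
(ii) insurance ≥ $500,000 — holds.
So (b) is satisfied (T AND T).
So (2) is satisfied (F OR T).
(i) all abutters consent — met.
(ii) age ≥ 25 — holds.
(iii) ≤ 12 units — met.
(a) = T AND T AND T = true.
(i) fee paid — not met.
(ii) no code violations — satisfied.
(b) = F AND T = false.
(3) = T OR F = true.
Overall = T AND T AND T = true.
Exception (primary residence) — not satisfied.
Result: main true OR exception false → true.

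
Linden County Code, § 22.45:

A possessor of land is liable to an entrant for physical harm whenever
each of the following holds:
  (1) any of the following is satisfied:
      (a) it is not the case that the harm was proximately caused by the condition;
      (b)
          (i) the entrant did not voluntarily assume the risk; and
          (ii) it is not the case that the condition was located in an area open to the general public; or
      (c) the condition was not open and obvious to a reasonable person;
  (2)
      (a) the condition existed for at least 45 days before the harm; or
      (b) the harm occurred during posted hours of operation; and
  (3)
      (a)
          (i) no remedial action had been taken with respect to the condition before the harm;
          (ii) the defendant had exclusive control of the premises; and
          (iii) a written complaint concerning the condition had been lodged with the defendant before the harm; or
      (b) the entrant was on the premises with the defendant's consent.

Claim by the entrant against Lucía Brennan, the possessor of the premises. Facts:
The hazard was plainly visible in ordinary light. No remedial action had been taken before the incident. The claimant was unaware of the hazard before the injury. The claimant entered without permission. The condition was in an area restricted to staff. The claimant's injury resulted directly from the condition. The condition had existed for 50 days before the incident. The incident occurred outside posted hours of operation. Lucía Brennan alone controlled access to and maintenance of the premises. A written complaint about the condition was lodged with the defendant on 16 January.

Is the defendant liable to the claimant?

(a) not (proximate cause) — fails.
(i) no assumed risk — holds.
(ii) not (public area) — met.
(b): T AND T → true.
(c) not open/obvious — not met.
(1): F OR T OR F → true.
(a) condition ≥45 days old — holds.
(b) during posted hours — fails.
So (2) is satisfied (T OR F).
(i) no remedial action — met.
(ii) exclusive control — met.
(iii) complaint lodged — satisfied.
(a): T AND T AND T → true.
(b) consent to enter — not satisfied.
(3) = T OR F = true.
Overall: T AND T AND T → true.

Yes — liable.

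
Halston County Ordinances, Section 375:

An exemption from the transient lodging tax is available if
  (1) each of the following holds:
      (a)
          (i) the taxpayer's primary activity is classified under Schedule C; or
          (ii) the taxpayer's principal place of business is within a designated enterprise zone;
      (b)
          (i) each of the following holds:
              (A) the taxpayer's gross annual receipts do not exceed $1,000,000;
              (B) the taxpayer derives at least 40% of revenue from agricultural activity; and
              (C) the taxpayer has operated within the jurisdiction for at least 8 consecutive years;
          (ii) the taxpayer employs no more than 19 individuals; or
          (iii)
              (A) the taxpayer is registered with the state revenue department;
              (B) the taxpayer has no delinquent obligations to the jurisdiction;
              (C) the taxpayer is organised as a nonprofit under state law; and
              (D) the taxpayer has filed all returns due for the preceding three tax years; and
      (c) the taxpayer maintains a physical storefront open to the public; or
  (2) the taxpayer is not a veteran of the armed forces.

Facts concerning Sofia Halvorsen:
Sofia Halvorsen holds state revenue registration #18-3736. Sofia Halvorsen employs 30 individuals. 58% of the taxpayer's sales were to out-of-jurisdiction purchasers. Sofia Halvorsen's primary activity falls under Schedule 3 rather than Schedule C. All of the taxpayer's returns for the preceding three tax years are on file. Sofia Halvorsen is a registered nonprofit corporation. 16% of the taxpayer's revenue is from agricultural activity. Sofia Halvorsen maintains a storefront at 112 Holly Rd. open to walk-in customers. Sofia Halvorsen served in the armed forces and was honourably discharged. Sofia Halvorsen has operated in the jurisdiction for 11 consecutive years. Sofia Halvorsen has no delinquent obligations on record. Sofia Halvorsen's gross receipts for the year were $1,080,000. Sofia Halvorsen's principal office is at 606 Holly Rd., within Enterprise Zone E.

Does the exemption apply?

(i) Schedule C activity — fails.
(ii) in enterprise zone — satisfied.
(a) = F OR T = true.
(A) receipts ≤ $1,000,000 — fails.
(B) ≥40% agricultural — fails.
(C) ≥ 8 yrs in jurisdiction — met.
(i): F AND F AND T → false.
(ii) ≤ 19 employees — not met.
(A) state-registered — met.
(B) no delinquency — met.
(C) nonprofit — holds.
(D) returns current — met.
So (iii) is satisfied (T AND T AND T AND T).
(b) = F OR F OR T = true.
(c) has storefront — satisfied.
(1) = T AND T AND T = true.
(2) not (veteran) — not met.
Overall: T OR F → true.

Yes — exempt.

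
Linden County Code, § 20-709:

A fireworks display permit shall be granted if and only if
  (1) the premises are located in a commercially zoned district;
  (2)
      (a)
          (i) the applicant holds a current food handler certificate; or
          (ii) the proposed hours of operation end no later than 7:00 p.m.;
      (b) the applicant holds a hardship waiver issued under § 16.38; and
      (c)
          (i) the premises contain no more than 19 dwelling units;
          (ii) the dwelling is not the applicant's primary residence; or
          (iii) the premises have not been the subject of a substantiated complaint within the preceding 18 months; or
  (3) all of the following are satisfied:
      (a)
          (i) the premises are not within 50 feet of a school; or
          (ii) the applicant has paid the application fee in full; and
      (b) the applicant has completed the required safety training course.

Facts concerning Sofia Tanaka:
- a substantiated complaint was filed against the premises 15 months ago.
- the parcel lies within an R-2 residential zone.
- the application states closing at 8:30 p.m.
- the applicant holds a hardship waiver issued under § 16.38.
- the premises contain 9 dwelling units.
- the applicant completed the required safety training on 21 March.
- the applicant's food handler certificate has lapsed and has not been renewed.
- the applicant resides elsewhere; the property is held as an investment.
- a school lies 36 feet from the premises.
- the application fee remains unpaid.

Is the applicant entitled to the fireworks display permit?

(1) commercially zoned — not satisfied.
(i) food handler cert. — fails.
(ii) closes by 7 p.m. — fails.
(a) = F OR F = false.
(b) hardship waiver — holds.
(i) ≤ 19 units — met.
(ii) not (primary residence) — holds.
(iii) no complaint in 18 mo. — not satisfied.
(c): T OR T OR F → true.
(2) = F AND T AND T = false.
(i) ≥50 ft from school — not met.
(ii) fee paid — not met.
(a): F OR F → false.
(b) safety training — satisfied.
(3): F AND T → false.
Overall = F OR F OR F = false.

No — denied.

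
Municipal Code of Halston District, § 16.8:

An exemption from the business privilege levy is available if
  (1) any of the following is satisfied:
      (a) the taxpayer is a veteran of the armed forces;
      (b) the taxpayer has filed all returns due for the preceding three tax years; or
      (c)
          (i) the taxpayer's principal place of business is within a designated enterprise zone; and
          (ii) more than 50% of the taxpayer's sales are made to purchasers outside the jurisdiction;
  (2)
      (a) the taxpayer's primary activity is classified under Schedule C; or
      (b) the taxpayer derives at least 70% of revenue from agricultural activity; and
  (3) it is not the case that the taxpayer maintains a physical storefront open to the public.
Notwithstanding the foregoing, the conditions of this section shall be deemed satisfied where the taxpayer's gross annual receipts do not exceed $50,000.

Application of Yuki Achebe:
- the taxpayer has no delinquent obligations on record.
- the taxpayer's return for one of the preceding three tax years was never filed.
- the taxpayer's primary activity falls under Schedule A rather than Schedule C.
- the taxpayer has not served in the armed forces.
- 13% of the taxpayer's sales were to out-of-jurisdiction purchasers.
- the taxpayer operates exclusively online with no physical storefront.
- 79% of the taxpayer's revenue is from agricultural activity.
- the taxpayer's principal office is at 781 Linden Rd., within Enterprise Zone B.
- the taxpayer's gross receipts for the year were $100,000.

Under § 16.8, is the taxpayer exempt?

(a) veteran — not met.
(b) returns current — not met.
(i) in enterprise zone — satisfied.
(ii) >50% out-of-jur. sales — fails.
So (c) is not satisfied (T AND F).
(1) = F OR F OR F = false.
(a) Schedule C activity — fails.
(b) ≥70% agricultural — satisfied.
(2): F OR T → true.
(3) not (has storefront) — satisfied.
So Overall is not satisfied (F AND T AND T).
Exception (receipts ≤ $50,000) — not satisfied.
Result: main false OR exception false → false.

No — not exempt.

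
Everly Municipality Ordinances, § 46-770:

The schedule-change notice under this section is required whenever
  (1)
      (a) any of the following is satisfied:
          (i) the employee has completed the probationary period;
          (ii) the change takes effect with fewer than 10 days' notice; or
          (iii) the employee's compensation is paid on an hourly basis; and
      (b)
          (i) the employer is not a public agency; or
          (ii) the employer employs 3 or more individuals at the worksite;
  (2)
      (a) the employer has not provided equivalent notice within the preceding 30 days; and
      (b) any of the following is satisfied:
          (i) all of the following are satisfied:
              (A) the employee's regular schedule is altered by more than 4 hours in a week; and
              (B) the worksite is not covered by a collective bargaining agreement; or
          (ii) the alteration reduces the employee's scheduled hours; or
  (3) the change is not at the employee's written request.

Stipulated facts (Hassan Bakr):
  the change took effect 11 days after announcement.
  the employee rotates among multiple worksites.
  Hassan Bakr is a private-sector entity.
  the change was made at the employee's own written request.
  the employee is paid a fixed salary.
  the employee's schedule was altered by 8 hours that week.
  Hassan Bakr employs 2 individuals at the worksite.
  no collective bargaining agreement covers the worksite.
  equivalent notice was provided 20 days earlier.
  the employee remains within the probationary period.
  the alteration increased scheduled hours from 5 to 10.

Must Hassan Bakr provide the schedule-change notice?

No — not required.

(i) past probation — not satisfied.
(ii) < 10 days' notice — fails.
(iii) hourly-paid — fails.
(a): F OR F OR F → false.
(i) not (public agency) — satisfied.
(ii) ≥ 3 at site — not met.
(b) = T OR F = true.
(1) = F AND T = false.
(a) no recent notice — not satisfied.
(A) schedule shift > 4h — satisfied.
(B) no CBA — holds.
(i): T AND T → true.
(ii) hours reduced — not satisfied.
(b) = T OR F = true.
So (2) is not satisfied (F AND T).
(3) not employee-requested — not met.
So Overall is not satisfied (F OR F OR F).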